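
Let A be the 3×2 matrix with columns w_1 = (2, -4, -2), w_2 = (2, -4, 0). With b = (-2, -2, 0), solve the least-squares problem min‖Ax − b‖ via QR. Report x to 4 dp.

x = (0.0000, 0.2000)

w_1 = (2, -4, -2); ‖w_1‖ = 4.8990, so e_1 = (0.4082, -0.8165, -0.4082).
e_1·w_2 = 0.4082·2 + (-0.8165)·(-4) + (-0.4082)·0 = 4.0825.
u_2 = w_2 − 4.0825·e_1 = (0.3333, -0.6667, 1.6667).
‖u_2‖ = 1.8257, so e_2 = (0.1826, -0.3651, 0.9129).
Qᵀb = (0.8165, 0.3651).
Back-substitute: x_2 = 0.3651/1.8257 = 0.2000.
x_1 = (0.8165 − 4.0825·0.2000)/4.8990 = 0.0000.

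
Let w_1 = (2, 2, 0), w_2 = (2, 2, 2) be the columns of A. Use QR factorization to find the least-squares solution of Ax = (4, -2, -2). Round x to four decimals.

x = (1.5000, -1.0000)

w_1 = (2, 2, 0); ‖w_1‖ = 2.8284, so q_1 = (0.7071, 0.7071, 0.0000).
q_1·w_2 = 0.7071·2 + 0.7071·2 + 0.0000·2 = 2.8284.
u_2 = w_2 − 2.8284·q_1 = (0.0000, 0.0000, 2.0000).
‖u_2‖ = 2.0000, so q_2 = (0.0000, 0.0000, 1.0000).
Qᵀb = (1.4142, -2.0000).
Back-substitute: x_2 = -2.0000/2.0000 = -1.0000.
x_1 = (1.4142 − 2.8284·(-1.0000))/2.8284 = 1.5000.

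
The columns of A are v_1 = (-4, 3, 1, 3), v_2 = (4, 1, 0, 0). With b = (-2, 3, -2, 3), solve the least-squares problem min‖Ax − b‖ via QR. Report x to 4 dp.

v_1 = (-4, 3, 1, 3); ‖v_1‖ = 5.9161, so e_1 = (-0.6761, 0.5071, 0.1690, 0.5071).
e_1·v_2 = (-0.6761)·4 + 0.5071·1 + 0.1690·0 + 0.5071·0 = -2.1974.
u_2 = v_2 + 2.1974·e_1 = (2.5143, 2.1143, 0.3714, 1.1143).
‖u_2‖ = 3.4888, so e_2 = (0.7207, 0.6060, 0.1065, 0.3194).
Qᵀb = (4.0567, 1.1220).
Back-substitute: x_2 = 1.1220/3.4888 = 0.3216.
x_1 = (4.0567 + 2.1974·0.3216)/5.9161 = 0.8052.

x = (0.8052, 0.3216)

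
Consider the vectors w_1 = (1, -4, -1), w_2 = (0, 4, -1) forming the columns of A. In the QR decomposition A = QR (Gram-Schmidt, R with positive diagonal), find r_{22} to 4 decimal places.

w_1 = (1, -4, -1); ‖w_1‖ = 4.2426, so e_1 = (0.2357, -0.9428, -0.2357).
e_1·w_2 = 0.2357·0 + (-0.9428)·4 + (-0.2357)·(-1) = -3.5355.
u_2 = w_2 + 3.5355·e_1 = (0.8333, 0.6667, -1.8333).
r_{22} = ‖u_2‖ = 2.1213.

r_{22} = 2.1213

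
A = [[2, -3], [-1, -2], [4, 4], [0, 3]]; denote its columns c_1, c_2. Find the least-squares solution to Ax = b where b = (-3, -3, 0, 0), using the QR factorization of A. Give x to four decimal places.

x = (-0.4495, 0.5367)

q_1 = c_1/‖c_1‖ = (2, -1, 4, 0)/4.5826 = (0.4364, -0.2182, 0.8729, 0.0000).
r_{12} = q_1·c_2 = 2.6186.
u_2 = c_2 − 2.6186·q_1 = (-4.1429, -1.4286, 1.7143, 3.0000).
‖u_2‖ = 5.5806, so q_2 = (-0.7424, -0.2560, 0.3072, 0.5376).
Qᵀb = (-0.6547, 2.9951).
Back-substitute: x_2 = 2.9951/5.5806 = 0.5367.
x_1 = (-0.6547 − 2.6186·0.5367)/4.5826 = -0.4495.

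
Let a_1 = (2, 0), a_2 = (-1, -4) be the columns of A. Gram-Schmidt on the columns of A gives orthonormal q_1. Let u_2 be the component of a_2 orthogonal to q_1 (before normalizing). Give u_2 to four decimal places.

u_2 = (0.0000, -4.0000)

q_1 = a_1/‖a_1‖ = (2, 0)/2.0000 = (1.0000, 0.0000).
r_{12} = q_1·a_2 = -1.0000.
u_2 = a_2 + 1.0000·q_1 = (0.0000, -4.0000).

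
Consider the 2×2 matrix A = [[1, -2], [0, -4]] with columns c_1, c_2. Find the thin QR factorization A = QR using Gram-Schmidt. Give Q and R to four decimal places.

Q = [[1.0000, 0.0000], [0.0000, -1.0000]], R = [[1.0000, -2.0000], [0.0000, 4.0000]]

c_1 = (1, 0); ‖c_1‖ = 1.0000, so q_1 = (1.0000, 0.0000).
q_1·c_2 = 1.0000·(-2) + 0.0000·(-4) = -2.0000.
u_2 = c_2 + 2.0000·q_1 = (0.0000, -4.0000).
‖u_2‖ = 4.0000, so q_2 = (0.0000, -1.0000).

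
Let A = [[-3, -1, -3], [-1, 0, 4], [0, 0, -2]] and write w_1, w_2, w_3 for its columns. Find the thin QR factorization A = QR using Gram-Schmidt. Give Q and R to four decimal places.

Q = [[-0.9487, -0.3162, 0.0000], [-0.3162, 0.9487, 0.0000], [0.0000, 0.0000, -1.0000]], R = [[3.1623, 0.9487, 1.5811], [0.0000, 0.3162, 4.7434], [0.0000, 0.0000, 2.0000]]

w_1 = (-3, -1, 0); ‖w_1‖ = 3.1623, so q_1 = (-0.9487, -0.3162, 0.0000).
q_1·w_2 = (-0.9487)·(-1) + (-0.3162)·0 + 0.0000·0 = 0.9487.
u_2 = w_2 − 0.9487·q_1 = (-0.1000, 0.3000, 0.0000).
‖u_2‖ = 0.3162, so q_2 = (-0.3162, 0.9487, 0.0000).
q_1·w_3 = (-0.9487)·(-3) + (-0.3162)·4 + 0.0000·(-2) = 1.5811; q_2·w_3 = (-0.3162)·(-3) + 0.9487·4 + 0.0000·(-2) = 4.7434.
u_3 = w_3 − 1.5811·q_1 − 4.7434·q_2 = (0.0000, 0.0000, -2.0000).
‖u_3‖ = 2.0000, so q_3 = (0.0000, 0.0000, -1.0000).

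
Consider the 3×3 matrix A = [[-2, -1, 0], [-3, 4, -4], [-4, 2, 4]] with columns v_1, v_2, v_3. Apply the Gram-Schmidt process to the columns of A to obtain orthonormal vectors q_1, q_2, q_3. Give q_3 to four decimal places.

v_1 = (-2, -3, -4); ‖v_1‖ = 5.3852, so q_1 = (-0.3714, -0.5571, -0.7428).
q_1·v_2 = (-0.3714)·(-1) + (-0.5571)·4 + (-0.7428)·2 = -3.3425.
u_2 = v_2 + 3.3425·q_1 = (-2.2414, 2.1379, -0.4828).
‖u_2‖ = 3.1349, so q_2 = (-0.7150, 0.6820, -0.1540).
q_1·v_3 = (-0.3714)·0 + (-0.5571)·(-4) + (-0.7428)·4 = -0.7428; q_2·v_3 = (-0.7150)·0 + 0.6820·(-4) + (-0.1540)·4 = -3.3439.
u_3 = v_3 + 0.7428·q_1 + 3.3439·q_2 = (-2.6667, -2.1333, 2.9333).
‖u_3‖ = 4.5019, so q_3 = (-0.5923, -0.4739, 0.6516).

q_3 = (-0.5923, -0.4739, 0.6516)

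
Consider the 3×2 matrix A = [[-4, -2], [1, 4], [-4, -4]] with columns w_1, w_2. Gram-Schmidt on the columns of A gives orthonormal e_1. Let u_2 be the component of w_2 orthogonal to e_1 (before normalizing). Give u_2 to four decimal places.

e_1 = w_1/‖w_1‖ = (-4, 1, -4)/5.7446 = (-0.6963, 0.1741, -0.6963).
r_{12} = e_1·w_2 = 4.8742.
u_2 = w_2 − 4.8742·e_1 = (1.3939, 3.1515, -0.6061).

u_2 = (1.3939, 3.1515, -0.6061)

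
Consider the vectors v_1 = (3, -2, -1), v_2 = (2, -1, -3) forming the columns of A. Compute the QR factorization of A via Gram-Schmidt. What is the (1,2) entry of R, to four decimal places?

r_{12} = 2.9399

v_1 = (3, -2, -1); ‖v_1‖ = 3.7417, so q_1 = (0.8018, -0.5345, -0.2673).
r_{12} = q_1·v_2 = 2.9399.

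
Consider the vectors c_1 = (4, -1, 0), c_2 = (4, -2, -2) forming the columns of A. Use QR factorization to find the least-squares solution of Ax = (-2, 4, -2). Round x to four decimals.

c_1 = (4, -1, 0); ‖c_1‖ = 4.1231, so q_1 = (0.9701, -0.2425, 0.0000).
q_1·c_2 = 0.9701·4 + (-0.2425)·(-2) + 0.0000·(-2) = 4.3656.
u_2 = c_2 − 4.3656·q_1 = (-0.2353, -0.9412, -2.0000).
‖u_2‖ = 2.2229, so q_2 = (-0.1059, -0.4234, -0.8997).
Qᵀb = (-2.9104, 0.3176).
Back-substitute: x_2 = 0.3176/2.2229 = 0.1429.
x_1 = (-2.9104 − 4.3656·0.1429)/4.1231 = -0.8571.

x = (-0.8571, 0.1429)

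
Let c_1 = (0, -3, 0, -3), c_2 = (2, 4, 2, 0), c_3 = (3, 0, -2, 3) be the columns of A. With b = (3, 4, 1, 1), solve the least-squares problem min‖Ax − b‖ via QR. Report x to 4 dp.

x = (-0.0076, 0.9659, 0.3636)

c_1 = (0, -3, 0, -3); ‖c_1‖ = 4.2426, so q_1 = (0.0000, -0.7071, 0.0000, -0.7071).
q_1·c_2 = 0.0000·2 + (-0.7071)·4 + 0.0000·2 + (-0.7071)·0 = -2.8284.
u_2 = c_2 + 2.8284·q_1 = (2.0000, 2.0000, 2.0000, -2.0000).
‖u_2‖ = 4.0000, so q_2 = (0.5000, 0.5000, 0.5000, -0.5000).
q_1·c_3 = 0.0000·3 + (-0.7071)·0 + 0.0000·(-2) + (-0.7071)·3 = -2.1213; q_2·c_3 = 0.5000·3 + 0.5000·0 + 0.5000·(-2) + (-0.5000)·3 = -1.0000.
u_3 = c_3 + 2.1213·q_1 + 1.0000·q_2 = (3.5000, -1.0000, -1.5000, 1.0000).
‖u_3‖ = 4.0620, so q_3 = (0.8616, -0.2462, -0.3693, 0.2462).
Qᵀb = (-3.5355, 3.5000, 1.4771).
Back-substitute: x_3 = 1.4771/4.0620 = 0.3636.
x_2 = (3.5000 + 1.0000·0.3636)/4.0000 = 0.9659.
x_1 = (-3.5355 + 2.8284·0.9659 + 2.1213·0.3636)/4.2426 = -0.0076.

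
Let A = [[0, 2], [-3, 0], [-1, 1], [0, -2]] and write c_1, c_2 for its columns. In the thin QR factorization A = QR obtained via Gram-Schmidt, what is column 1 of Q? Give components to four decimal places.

q_1 = (0.0000, -0.9487, -0.3162, 0.0000)

c_1 = (0, -3, -1, 0); ‖c_1‖ = 3.1623, so q_1 = (0.0000, -0.9487, -0.3162, 0.0000).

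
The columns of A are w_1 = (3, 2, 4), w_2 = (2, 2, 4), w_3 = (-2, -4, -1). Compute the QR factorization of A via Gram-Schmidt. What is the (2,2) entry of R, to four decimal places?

q_1 = w_1/‖w_1‖ = (3, 2, 4)/5.3852 = (0.5571, 0.3714, 0.7428).
r_{12} = q_1·w_2 = 4.8281.
u_2 = w_2 − 4.8281·q_1 = (-0.6897, 0.2069, 0.4138).
r_{22} = ‖u_2‖ = 0.8305.

r_{22} = 0.8305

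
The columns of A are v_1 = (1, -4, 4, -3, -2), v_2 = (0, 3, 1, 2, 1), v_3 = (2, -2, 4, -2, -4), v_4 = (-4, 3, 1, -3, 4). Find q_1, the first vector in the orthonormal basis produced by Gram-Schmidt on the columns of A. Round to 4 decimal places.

v_1 = (1, -4, 4, -3, -2); ‖v_1‖ = 6.7823, so q_1 = (0.1474, -0.5898, 0.5898, -0.4423, -0.2949).

q_1 = (0.1474, -0.5898, 0.5898, -0.4423, -0.2949)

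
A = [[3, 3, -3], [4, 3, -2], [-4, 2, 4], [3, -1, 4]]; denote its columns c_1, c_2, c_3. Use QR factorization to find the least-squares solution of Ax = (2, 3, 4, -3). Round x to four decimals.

x = (-0.4226, 1.2851, -0.0609)

c_1 = (3, 4, -4, 3); ‖c_1‖ = 7.0711, so q_1 = (0.4243, 0.5657, -0.5657, 0.4243).
q_1·c_2 = 0.4243·3 + 0.5657·3 + (-0.5657)·2 + 0.4243·(-1) = 1.4142.
u_2 = c_2 − 1.4142·q_1 = (2.4000, 2.2000, 2.8000, -1.6000).
‖u_2‖ = 4.5826, so q_2 = (0.5237, 0.4801, 0.6110, -0.3491).
q_1·c_3 = 0.4243·(-3) + 0.5657·(-2) + (-0.5657)·4 + 0.4243·4 = -2.9698; q_2·c_3 = 0.5237·(-3) + 0.4801·(-2) + 0.6110·4 + (-0.3491)·4 = -1.4839.
u_3 = c_3 + 2.9698·q_1 + 1.4839·q_2 = (-0.9629, 0.3924, 3.2267, 4.7419).
‖u_3‖ = 5.8291, so q_3 = (-0.1652, 0.0673, 0.5535, 0.8135).
Qᵀb = (-0.9899, 5.9792, -0.3547).
Back-substitute: x_3 = -0.3547/5.8291 = -0.0609.
x_2 = (5.9792 + 1.4839·(-0.0609))/4.5826 = 1.2851.
x_1 = (-0.9899 − 1.4142·1.2851 + 2.9698·(-0.0609))/7.0711 = -0.4226.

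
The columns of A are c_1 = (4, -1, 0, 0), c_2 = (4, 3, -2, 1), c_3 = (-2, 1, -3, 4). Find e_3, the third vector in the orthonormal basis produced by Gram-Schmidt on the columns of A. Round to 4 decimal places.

e_3 = (-0.1031, -0.4125, -0.4255, 0.7988)

e_1 = c_1/‖c_1‖ = (4, -1, 0, 0)/4.1231 = (0.9701, -0.2425, 0.0000, 0.0000).
r_{12} = e_1·c_2 = 3.1530.
u_2 = c_2 − 3.1530·e_1 = (0.9412, 3.7647, -2.0000, 1.0000).
‖u_2‖ = 4.4787, so e_2 = (0.2101, 0.8406, -0.4466, 0.2233).
r_{13} = e_1·c_3 = -2.1828; r_{23} = e_2·c_3 = 2.6531.
u_3 = c_3 + 2.1828·e_1 − 2.6531·e_2 = (-0.4399, -1.7595, -1.8152, 3.4076).
‖u_3‖ = 4.2657, so e_3 = (-0.1031, -0.4125, -0.4255, 0.7988).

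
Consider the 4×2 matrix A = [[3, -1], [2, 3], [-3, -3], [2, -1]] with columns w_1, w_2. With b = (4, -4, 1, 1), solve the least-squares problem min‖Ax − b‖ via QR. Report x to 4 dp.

w_1 = (3, 2, -3, 2); ‖w_1‖ = 5.0990, so e_1 = (0.5883, 0.3922, -0.5883, 0.3922).
e_1·w_2 = 0.5883·(-1) + 0.3922·3 + (-0.5883)·(-3) + 0.3922·(-1) = 1.9612.
u_2 = w_2 − 1.9612·e_1 = (-2.1538, 2.2308, -1.8462, -1.7692).
‖u_2‖ = 4.0192, so e_2 = (-0.5359, 0.5550, -0.4593, -0.4402).
Qᵀb = (0.5883, -5.2632).
Back-substitute: x_2 = -5.2632/4.0192 = -1.3095.
x_1 = (0.5883 − 1.9612·(-1.3095))/5.0990 = 0.6190.

x = (0.6190, -1.3095)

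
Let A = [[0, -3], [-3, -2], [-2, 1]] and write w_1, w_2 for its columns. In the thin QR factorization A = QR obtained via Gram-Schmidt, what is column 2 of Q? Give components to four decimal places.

e_1 = w_1/‖w_1‖ = (0, -3, -2)/3.6056 = (0.0000, -0.8321, -0.5547).
r_{12} = e_1·w_2 = 1.1094.
u_2 = w_2 − 1.1094·e_1 = (-3.0000, -1.0769, 1.6154).
‖u_2‖ = 3.5734, so e_2 = (-0.8395, -0.3014, 0.4521).

e_2 = (-0.8395, -0.3014, 0.4521)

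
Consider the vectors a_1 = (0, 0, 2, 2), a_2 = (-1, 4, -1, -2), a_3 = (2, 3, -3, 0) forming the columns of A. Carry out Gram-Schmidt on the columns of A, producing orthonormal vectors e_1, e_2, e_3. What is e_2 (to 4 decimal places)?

a_1 = (0, 0, 2, 2); ‖a_1‖ = 2.8284, so e_1 = (0.0000, 0.0000, 0.7071, 0.7071).
e_1·a_2 = 0.0000·(-1) + 0.0000·4 + 0.7071·(-1) + 0.7071·(-2) = -2.1213.
u_2 = a_2 + 2.1213·e_1 = (-1.0000, 4.0000, 0.5000, -0.5000).
‖u_2‖ = 4.1833, so e_2 = (-0.2390, 0.9562, 0.1195, -0.1195).

e_2 = (-0.2390, 0.9562, 0.1195, -0.1195)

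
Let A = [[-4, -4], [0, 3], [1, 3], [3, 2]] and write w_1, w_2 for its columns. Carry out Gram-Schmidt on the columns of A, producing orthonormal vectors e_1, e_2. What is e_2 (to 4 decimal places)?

e_1 = w_1/‖w_1‖ = (-4, 0, 1, 3)/5.0990 = (-0.7845, 0.0000, 0.1961, 0.5883).
r_{12} = e_1·w_2 = 4.9029.
u_2 = w_2 − 4.9029·e_1 = (-0.1538, 3.0000, 2.0385, -0.8846).
‖u_2‖ = 3.7365, so e_2 = (-0.0412, 0.8029, 0.5456, -0.2367).

e_2 = (-0.0412, 0.8029, 0.5456, -0.2367)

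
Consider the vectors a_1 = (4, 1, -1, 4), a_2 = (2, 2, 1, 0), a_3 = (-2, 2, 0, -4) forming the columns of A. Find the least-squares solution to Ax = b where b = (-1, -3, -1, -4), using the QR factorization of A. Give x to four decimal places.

x = (-0.4138, -0.5862, 0.1207)

q_1 = a_1/‖a_1‖ = (4, 1, -1, 4)/5.8310 = (0.6860, 0.1715, -0.1715, 0.6860).
r_{12} = q_1·a_2 = 1.5435.
u_2 = a_2 − 1.5435·q_1 = (0.9412, 1.7353, 1.2647, -1.0588).
‖u_2‖ = 2.5725, so q_2 = (0.3659, 0.6746, 0.4916, -0.4116).
r_{13} = q_1·a_3 = -3.7730; r_{23} = q_2·a_3 = 2.2638.
u_3 = a_3 + 3.7730·q_1 − 2.2638·q_2 = (-0.2400, 1.1200, -1.7600, -0.4800).
‖u_3‖ = 2.1541, so q_3 = (-0.1114, 0.5199, -0.8171, -0.2228).
Qᵀb = (-3.7730, -1.2348, 0.2600).
Back-substitute: x_3 = 0.2600/2.1541 = 0.1207.
x_2 = (-1.2348 − 2.2638·0.1207)/2.5725 = -0.5862.
x_1 = (-3.7730 − 1.5435·(-0.5862) + 3.7730·0.1207)/5.8310 = -0.4138.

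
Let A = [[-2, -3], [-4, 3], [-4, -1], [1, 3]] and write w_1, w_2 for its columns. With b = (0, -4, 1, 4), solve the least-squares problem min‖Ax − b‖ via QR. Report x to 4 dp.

x = (0.4338, -0.0512)

e_1 = w_1/‖w_1‖ = (-2, -4, -4, 1)/6.0828 = (-0.3288, -0.6576, -0.6576, 0.1644).
r_{12} = e_1·w_2 = 0.1644.
u_2 = w_2 − 0.1644·e_1 = (-2.9459, 3.1081, -0.8919, 2.9730).
‖u_2‖ = 5.2889, so e_2 = (-0.5570, 0.5877, -0.1686, 0.5621).
Qᵀb = (2.6304, -0.2708).
Back-substitute: x_2 = -0.2708/5.2889 = -0.0512.
x_1 = (2.6304 − 0.1644·(-0.0512))/6.0828 = 0.4338.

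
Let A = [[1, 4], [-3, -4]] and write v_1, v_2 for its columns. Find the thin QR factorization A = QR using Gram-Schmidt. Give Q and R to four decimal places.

Q = [[0.3162, 0.9487], [-0.9487, 0.3162]], R = [[3.1623, 5.0596], [0.0000, 2.5298]]

v_1 = (1, -3); ‖v_1‖ = 3.1623, so e_1 = (0.3162, -0.9487).
e_1·v_2 = 0.3162·4 + (-0.9487)·(-4) = 5.0596.
u_2 = v_2 − 5.0596·e_1 = (2.4000, 0.8000).
‖u_2‖ = 2.5298, so e_2 = (0.9487, 0.3162).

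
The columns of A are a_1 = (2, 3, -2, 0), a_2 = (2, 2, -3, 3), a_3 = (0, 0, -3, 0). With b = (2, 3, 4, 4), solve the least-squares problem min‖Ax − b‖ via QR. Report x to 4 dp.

a_1 = (2, 3, -2, 0); ‖a_1‖ = 4.1231, so q_1 = (0.4851, 0.7276, -0.4851, 0.0000).
q_1·a_2 = 0.4851·2 + 0.7276·2 + (-0.4851)·(-3) + 0.0000·3 = 3.8806.
u_2 = a_2 − 3.8806·q_1 = (0.1176, -0.8235, -1.1176, 3.0000).
‖u_2‖ = 3.3077, so q_2 = (0.0356, -0.2490, -0.3379, 0.9070).
q_1·a_3 = 0.4851·0 + 0.7276·0 + (-0.4851)·(-3) + 0.0000·0 = 1.4552; q_2·a_3 = 0.0356·0 + (-0.2490)·0 + (-0.3379)·(-3) + 0.9070·0 = 1.0137.
u_3 = a_3 − 1.4552·q_1 − 1.0137·q_2 = (-0.7419, -0.8065, -1.9516, -0.9194).
‖u_3‖ = 2.4197, so q_3 = (-0.3066, -0.3333, -0.8066, -0.3799).
Qᵀb = (1.2127, 1.6005, -6.3592).
Back-substitute: x_3 = -6.3592/2.4197 = -2.6281.
x_2 = (1.6005 − 1.0137·(-2.6281))/3.3077 = 1.2893.
x_1 = (1.2127 − 3.8806·1.2893 − 1.4552·(-2.6281))/4.1231 = 0.0083.

x = (0.0083, 1.2893, -2.6281)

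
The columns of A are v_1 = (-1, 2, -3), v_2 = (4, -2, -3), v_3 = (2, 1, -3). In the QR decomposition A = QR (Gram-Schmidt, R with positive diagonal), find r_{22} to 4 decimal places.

v_1 = (-1, 2, -3); ‖v_1‖ = 3.7417, so q_1 = (-0.2673, 0.5345, -0.8018).
q_1·v_2 = (-0.2673)·4 + 0.5345·(-2) + (-0.8018)·(-3) = 0.2673.
u_2 = v_2 − 0.2673·q_1 = (4.0714, -2.1429, -2.7857).
r_{22} = ‖u_2‖ = 5.3785.

r_{22} = 5.3785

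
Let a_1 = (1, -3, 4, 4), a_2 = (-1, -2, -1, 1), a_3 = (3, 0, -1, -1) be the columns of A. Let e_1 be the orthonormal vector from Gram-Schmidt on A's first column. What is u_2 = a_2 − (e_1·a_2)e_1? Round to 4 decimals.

u_2 = (-1.1190, -1.6429, -1.4762, 0.5238)

e_1 = a_1/‖a_1‖ = (1, -3, 4, 4)/6.4807 = (0.1543, -0.4629, 0.6172, 0.6172).
r_{12} = e_1·a_2 = 0.7715.
u_2 = a_2 − 0.7715·e_1 = (-1.1190, -1.6429, -1.4762, 0.5238).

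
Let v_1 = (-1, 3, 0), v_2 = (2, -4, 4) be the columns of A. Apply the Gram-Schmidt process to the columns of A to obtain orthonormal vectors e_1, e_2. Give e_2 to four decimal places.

v_1 = (-1, 3, 0); ‖v_1‖ = 3.1623, so e_1 = (-0.3162, 0.9487, 0.0000).
e_1·v_2 = (-0.3162)·2 + 0.9487·(-4) + 0.0000·4 = -4.4272.
u_2 = v_2 + 4.4272·e_1 = (0.6000, 0.2000, 4.0000).
‖u_2‖ = 4.0497, so e_2 = (0.1482, 0.0494, 0.9877).

e_2 = (0.1482, 0.0494, 0.9877)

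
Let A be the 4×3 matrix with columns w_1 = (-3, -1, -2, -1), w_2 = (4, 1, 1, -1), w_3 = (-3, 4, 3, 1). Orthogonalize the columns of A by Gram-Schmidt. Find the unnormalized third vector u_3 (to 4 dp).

e_1 = w_1/‖w_1‖ = (-3, -1, -2, -1)/3.8730 = (-0.7746, -0.2582, -0.5164, -0.2582).
r_{12} = e_1·w_2 = -3.6148.
u_2 = w_2 + 3.6148·e_1 = (1.2000, 0.0667, -0.8667, -1.9333).
‖u_2‖ = 2.4358, so e_2 = (0.4926, 0.0274, -0.3558, -0.7937).
r_{13} = e_1·w_3 = -0.5164; r_{23} = e_2·w_3 = -3.2295.
u_3 = w_3 + 0.5164·e_1 + 3.2295·e_2 = (-1.8090, 3.9551, 1.5843, -1.6966).

u_3 = (-1.8090, 3.9551, 1.5843, -1.6966)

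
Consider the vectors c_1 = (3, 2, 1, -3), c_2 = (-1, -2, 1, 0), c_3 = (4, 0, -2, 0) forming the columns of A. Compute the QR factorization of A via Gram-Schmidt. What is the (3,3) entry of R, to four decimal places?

r_{33} = 3.6137

c_1 = (3, 2, 1, -3); ‖c_1‖ = 4.7958, so q_1 = (0.6255, 0.4170, 0.2085, -0.6255).
q_1·c_2 = 0.6255·(-1) + 0.4170·(-2) + 0.2085·1 + (-0.6255)·0 = -1.2511.
u_2 = c_2 + 1.2511·q_1 = (-0.2174, -1.4783, 1.2609, -0.7826).
‖u_2‖ = 2.1059, so q_2 = (-0.1032, -0.7020, 0.5987, -0.3716).
q_1·c_3 = 0.6255·4 + 0.4170·0 + 0.2085·(-2) + (-0.6255)·0 = 2.0851; q_2·c_3 = (-0.1032)·4 + (-0.7020)·0 + 0.5987·(-2) + (-0.3716)·0 = -1.6104.
u_3 = c_3 − 2.0851·q_1 + 1.6104·q_2 = (2.5294, -2.0000, -1.4706, 0.7059).
r_{33} = ‖u_3‖ = 3.6137.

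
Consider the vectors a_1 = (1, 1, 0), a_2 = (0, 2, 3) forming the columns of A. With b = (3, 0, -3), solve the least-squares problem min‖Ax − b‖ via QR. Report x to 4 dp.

x = (2.5909, -1.0909)

a_1 = (1, 1, 0); ‖a_1‖ = 1.4142, so q_1 = (0.7071, 0.7071, 0.0000).
q_1·a_2 = 0.7071·0 + 0.7071·2 + 0.0000·3 = 1.4142.
u_2 = a_2 − 1.4142·q_1 = (-1.0000, 1.0000, 3.0000).
‖u_2‖ = 3.3166, so q_2 = (-0.3015, 0.3015, 0.9045).
Qᵀb = (2.1213, -3.6181).
Back-substitute: x_2 = -3.6181/3.3166 = -1.0909.
x_1 = (2.1213 − 1.4142·(-1.0909))/1.4142 = 2.5909.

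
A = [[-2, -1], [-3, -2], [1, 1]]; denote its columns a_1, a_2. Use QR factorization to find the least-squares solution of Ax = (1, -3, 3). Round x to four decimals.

x = (-4.0000, 7.3333)

q_1 = a_1/‖a_1‖ = (-2, -3, 1)/3.7417 = (-0.5345, -0.8018, 0.2673).
r_{12} = q_1·a_2 = 2.4054.
u_2 = a_2 − 2.4054·q_1 = (0.2857, -0.0714, 0.3571).
‖u_2‖ = 0.4629, so q_2 = (0.6172, -0.1543, 0.7715).
Qᵀb = (2.6726, 3.3947).
Back-substitute: x_2 = 3.3947/0.4629 = 7.3333.
x_1 = (2.6726 − 2.4054·7.3333)/3.7417 = -4.0000.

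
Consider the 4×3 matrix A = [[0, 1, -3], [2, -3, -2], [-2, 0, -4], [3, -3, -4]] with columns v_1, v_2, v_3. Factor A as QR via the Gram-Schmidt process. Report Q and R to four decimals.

v_1 = (0, 2, -2, 3); ‖v_1‖ = 4.1231, so q_1 = (0.0000, 0.4851, -0.4851, 0.7276).
q_1·v_2 = 0.0000·1 + 0.4851·(-3) + (-0.4851)·0 + 0.7276·(-3) = -3.6380.
u_2 = v_2 + 3.6380·q_1 = (1.0000, -1.2353, -1.7647, -0.3529).
‖u_2‖ = 2.4010, so q_2 = (0.4165, -0.5145, -0.7350, -0.1470).
q_1·v_3 = 0.0000·(-3) + 0.4851·(-2) + (-0.4851)·(-4) + 0.7276·(-4) = -1.9403; q_2·v_3 = 0.4165·(-3) + (-0.5145)·(-2) + (-0.7350)·(-4) + (-0.1470)·(-4) = 3.3075.
u_3 = v_3 + 1.9403·q_1 − 3.3075·q_2 = (-4.3776, 0.6429, -2.5102, -2.1020).
‖u_3‖ = 5.5042, so q_3 = (-0.7953, 0.1168, -0.4561, -0.3819).

Q = [[0.0000, 0.4165, -0.7953], [0.4851, -0.5145, 0.1168], [-0.4851, -0.7350, -0.4561], [0.7276, -0.1470, -0.3819]], R = [[4.1231, -3.6380, -1.9403], [0.0000, 2.4010, 3.3075], [0.0000, 0.0000, 5.5042]]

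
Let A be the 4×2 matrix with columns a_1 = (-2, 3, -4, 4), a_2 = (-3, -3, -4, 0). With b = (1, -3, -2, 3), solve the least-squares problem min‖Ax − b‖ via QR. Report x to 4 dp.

x = (0.0911, 0.3769)

a_1 = (-2, 3, -4, 4); ‖a_1‖ = 6.7082, so q_1 = (-0.2981, 0.4472, -0.5963, 0.5963).
q_1·a_2 = (-0.2981)·(-3) + 0.4472·(-3) + (-0.5963)·(-4) + 0.5963·0 = 1.9379.
u_2 = a_2 − 1.9379·q_1 = (-2.4222, -3.8667, -2.8444, -1.1556).
‖u_2‖ = 5.4995, so q_2 = (-0.4404, -0.7031, -0.5172, -0.2101).
Qᵀb = (1.3416, 2.0729).
Back-substitute: x_2 = 2.0729/5.4995 = 0.3769.
x_1 = (1.3416 − 1.9379·0.3769)/6.7082 = 0.0911.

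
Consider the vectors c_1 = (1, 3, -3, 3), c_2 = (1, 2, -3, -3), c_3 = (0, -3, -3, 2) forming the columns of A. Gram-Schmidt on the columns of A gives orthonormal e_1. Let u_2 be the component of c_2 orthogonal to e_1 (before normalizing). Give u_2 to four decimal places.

u_2 = (0.7500, 1.2500, -2.2500, -3.7500)

e_1 = c_1/‖c_1‖ = (1, 3, -3, 3)/5.2915 = (0.1890, 0.5669, -0.5669, 0.5669).
r_{12} = e_1·c_2 = 1.3229.
u_2 = c_2 − 1.3229·e_1 = (0.7500, 1.2500, -2.2500, -3.7500).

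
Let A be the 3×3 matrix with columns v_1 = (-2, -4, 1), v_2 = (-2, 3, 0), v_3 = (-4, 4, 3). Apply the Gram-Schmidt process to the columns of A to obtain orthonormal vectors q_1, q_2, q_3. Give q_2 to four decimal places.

q_2 = (-0.8755, 0.4679, 0.1208)

v_1 = (-2, -4, 1); ‖v_1‖ = 4.5826, so q_1 = (-0.4364, -0.8729, 0.2182).
q_1·v_2 = (-0.4364)·(-2) + (-0.8729)·3 + 0.2182·0 = -1.7457.
u_2 = v_2 + 1.7457·q_1 = (-2.7619, 1.4762, 0.3810).
‖u_2‖ = 3.1547, so q_2 = (-0.8755, 0.4679, 0.1208).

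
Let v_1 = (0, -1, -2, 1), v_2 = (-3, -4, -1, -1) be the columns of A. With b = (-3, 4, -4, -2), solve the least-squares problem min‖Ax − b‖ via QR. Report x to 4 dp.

v_1 = (0, -1, -2, 1); ‖v_1‖ = 2.4495, so e_1 = (0.0000, -0.4082, -0.8165, 0.4082).
e_1·v_2 = 0.0000·(-3) + (-0.4082)·(-4) + (-0.8165)·(-1) + 0.4082·(-1) = 2.0412.
u_2 = v_2 − 2.0412·e_1 = (-3.0000, -3.1667, 0.6667, -1.8333).
‖u_2‖ = 4.7784, so e_2 = (-0.6278, -0.6627, 0.1395, -0.3837).
Qᵀb = (0.8165, -0.5581).
Back-substitute: x_2 = -0.5581/4.7784 = -0.1168.
x_1 = (0.8165 − 2.0412·(-0.1168))/2.4495 = 0.4307.

x = (0.4307, -0.1168)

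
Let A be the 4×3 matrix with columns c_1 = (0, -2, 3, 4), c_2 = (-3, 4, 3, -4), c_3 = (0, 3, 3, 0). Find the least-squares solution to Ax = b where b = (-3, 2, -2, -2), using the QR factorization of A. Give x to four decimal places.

x = (-0.2796, 0.5423, -0.5860)

c_1 = (0, -2, 3, 4); ‖c_1‖ = 5.3852, so q_1 = (0.0000, -0.3714, 0.5571, 0.7428).
q_1·c_2 = 0.0000·(-3) + (-0.3714)·4 + 0.5571·3 + 0.7428·(-4) = -2.7854.
u_2 = c_2 + 2.7854·q_1 = (-3.0000, 2.9655, 4.5517, -1.9310).
‖u_2‖ = 6.4993, so q_2 = (-0.4616, 0.4563, 0.7003, -0.2971).
q_1·c_3 = 0.0000·0 + (-0.3714)·3 + 0.5571·3 + 0.7428·0 = 0.5571; q_2·c_3 = (-0.4616)·0 + 0.4563·3 + 0.7003·3 + (-0.2971)·0 = 3.4699.
u_3 = c_3 − 0.5571·q_1 − 3.4699·q_2 = (1.6016, 1.6237, 0.2596, 0.6171).
‖u_3‖ = 2.3769, so q_3 = (0.6738, 0.6831, 0.1092, 0.2596).
Qᵀb = (-3.3425, 1.4909, -1.3930).
Back-substitute: x_3 = -1.3930/2.3769 = -0.5860.
x_2 = (1.4909 − 3.4699·(-0.5860))/6.4993 = 0.5423.
x_1 = (-3.3425 + 2.7854·0.5423 − 0.5571·(-0.5860))/5.3852 = -0.2796.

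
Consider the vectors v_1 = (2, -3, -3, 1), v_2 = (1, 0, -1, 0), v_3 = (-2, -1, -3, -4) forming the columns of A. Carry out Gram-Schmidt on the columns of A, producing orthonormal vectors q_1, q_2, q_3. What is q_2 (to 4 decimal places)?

v_1 = (2, -3, -3, 1); ‖v_1‖ = 4.7958, so q_1 = (0.4170, -0.6255, -0.6255, 0.2085).
q_1·v_2 = 0.4170·1 + (-0.6255)·0 + (-0.6255)·(-1) + 0.2085·0 = 1.0426.
u_2 = v_2 − 1.0426·q_1 = (0.5652, 0.6522, -0.3478, -0.2174).
‖u_2‖ = 0.9555, so q_2 = (0.5915, 0.6825, -0.3640, -0.2275).

q_2 = (0.5915, 0.6825, -0.3640, -0.2275)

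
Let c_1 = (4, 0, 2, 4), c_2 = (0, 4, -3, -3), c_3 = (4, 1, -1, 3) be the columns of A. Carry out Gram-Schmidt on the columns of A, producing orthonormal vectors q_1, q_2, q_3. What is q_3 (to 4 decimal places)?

c_1 = (4, 0, 2, 4); ‖c_1‖ = 6.0000, so q_1 = (0.6667, 0.0000, 0.3333, 0.6667).
q_1·c_2 = 0.6667·0 + 0.0000·4 + 0.3333·(-3) + 0.6667·(-3) = -3.0000.
u_2 = c_2 + 3.0000·q_1 = (2.0000, 4.0000, -2.0000, -1.0000).
‖u_2‖ = 5.0000, so q_2 = (0.4000, 0.8000, -0.4000, -0.2000).
q_1·c_3 = 0.6667·4 + 0.0000·1 + 0.3333·(-1) + 0.6667·3 = 4.3333; q_2·c_3 = 0.4000·4 + 0.8000·1 + (-0.4000)·(-1) + (-0.2000)·3 = 2.2000.
u_3 = c_3 − 4.3333·q_1 − 2.2000·q_2 = (0.2311, -0.7600, -1.5644, 0.5511).
‖u_3‖ = 1.8391, so q_3 = (0.1257, -0.4132, -0.8507, 0.2997).

q_3 = (0.1257, -0.4132, -0.8507, 0.2997)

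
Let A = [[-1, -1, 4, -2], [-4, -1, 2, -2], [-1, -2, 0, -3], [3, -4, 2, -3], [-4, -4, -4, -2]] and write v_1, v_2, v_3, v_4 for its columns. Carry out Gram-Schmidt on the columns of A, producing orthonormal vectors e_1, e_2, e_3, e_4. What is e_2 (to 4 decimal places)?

v_1 = (-1, -4, -1, 3, -4); ‖v_1‖ = 6.5574, so e_1 = (-0.1525, -0.6100, -0.1525, 0.4575, -0.6100).
e_1·v_2 = (-0.1525)·(-1) + (-0.6100)·(-1) + (-0.1525)·(-2) + 0.4575·(-4) + (-0.6100)·(-4) = 1.6775.
u_2 = v_2 − 1.6775·e_1 = (-0.7442, 0.0233, -1.7442, -4.7674, -2.9767).
‖u_2‖ = 5.9318, so e_2 = (-0.1255, 0.0039, -0.2940, -0.8037, -0.5018).

e_2 = (-0.1255, 0.0039, -0.2940, -0.8037, -0.5018)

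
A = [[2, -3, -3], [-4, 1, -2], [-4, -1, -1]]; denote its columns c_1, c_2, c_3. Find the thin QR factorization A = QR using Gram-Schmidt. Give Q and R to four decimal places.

c_1 = (2, -4, -4); ‖c_1‖ = 6.0000, so q_1 = (0.3333, -0.6667, -0.6667).
q_1·c_2 = 0.3333·(-3) + (-0.6667)·1 + (-0.6667)·(-1) = -1.0000.
u_2 = c_2 + 1.0000·q_1 = (-2.6667, 0.3333, -1.6667).
‖u_2‖ = 3.1623, so q_2 = (-0.8433, 0.1054, -0.5270).
q_1·c_3 = 0.3333·(-3) + (-0.6667)·(-2) + (-0.6667)·(-1) = 1.0000; q_2·c_3 = (-0.8433)·(-3) + 0.1054·(-2) + (-0.5270)·(-1) = 2.8460.
u_3 = c_3 − 1.0000·q_1 − 2.8460·q_2 = (-0.9333, -1.6333, 1.1667).
‖u_3‖ = 2.2136, so q_3 = (-0.4216, -0.7379, 0.5270).

Q = [[0.3333, -0.8433, -0.4216], [-0.6667, 0.1054, -0.7379], [-0.6667, -0.5270, 0.5270]], R = [[6.0000, -1.0000, 1.0000], [0.0000, 3.1623, 2.8460], [0.0000, 0.0000, 2.2136]]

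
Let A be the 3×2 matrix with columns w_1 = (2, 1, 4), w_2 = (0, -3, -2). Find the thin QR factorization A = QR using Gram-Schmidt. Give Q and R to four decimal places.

w_1 = (2, 1, 4); ‖w_1‖ = 4.5826, so q_1 = (0.4364, 0.2182, 0.8729).
q_1·w_2 = 0.4364·0 + 0.2182·(-3) + 0.8729·(-2) = -2.4004.
u_2 = w_2 + 2.4004·q_1 = (1.0476, -2.4762, 0.0952).
‖u_2‖ = 2.6904, so q_2 = (0.3894, -0.9204, 0.0354).

Q = [[0.4364, 0.3894], [0.2182, -0.9204], [0.8729, 0.0354]], R = [[4.5826, -2.4004], [0.0000, 2.6904]]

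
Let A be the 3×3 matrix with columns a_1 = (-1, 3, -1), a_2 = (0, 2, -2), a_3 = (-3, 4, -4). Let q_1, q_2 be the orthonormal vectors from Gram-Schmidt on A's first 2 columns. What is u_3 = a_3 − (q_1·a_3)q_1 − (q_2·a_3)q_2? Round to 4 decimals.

a_1 = (-1, 3, -1); ‖a_1‖ = 3.3166, so q_1 = (-0.3015, 0.9045, -0.3015).
q_1·a_2 = (-0.3015)·0 + 0.9045·2 + (-0.3015)·(-2) = 2.4121.
u_2 = a_2 − 2.4121·q_1 = (0.7273, -0.1818, -1.2727).
‖u_2‖ = 1.4771, so q_2 = (0.4924, -0.1231, -0.8616).
q_1·a_3 = (-0.3015)·(-3) + 0.9045·4 + (-0.3015)·(-4) = 5.7287; q_2·a_3 = 0.4924·(-3) + (-0.1231)·4 + (-0.8616)·(-4) = 1.4771.
u_3 = a_3 − 5.7287·q_1 − 1.4771·q_2 = (-2.0000, -1.0000, -1.0000).

u_3 = (-2.0000, -1.0000, -1.0000)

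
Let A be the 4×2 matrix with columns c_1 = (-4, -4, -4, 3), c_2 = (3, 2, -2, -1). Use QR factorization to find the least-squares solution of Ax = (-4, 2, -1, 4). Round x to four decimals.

x = (0.3521, -0.2622)

c_1 = (-4, -4, -4, 3); ‖c_1‖ = 7.5498, so q_1 = (-0.5298, -0.5298, -0.5298, 0.3974).
q_1·c_2 = (-0.5298)·3 + (-0.5298)·2 + (-0.5298)·(-2) + 0.3974·(-1) = -1.9868.
u_2 = c_2 + 1.9868·q_1 = (1.9474, 0.9474, -3.0526, -0.2105).
‖u_2‖ = 3.7487, so q_2 = (0.5195, 0.2527, -0.8143, -0.0562).
Qᵀb = (3.1789, -0.9828).
Back-substitute: x_2 = -0.9828/3.7487 = -0.2622.
x_1 = (3.1789 + 1.9868·(-0.2622))/7.5498 = 0.3521.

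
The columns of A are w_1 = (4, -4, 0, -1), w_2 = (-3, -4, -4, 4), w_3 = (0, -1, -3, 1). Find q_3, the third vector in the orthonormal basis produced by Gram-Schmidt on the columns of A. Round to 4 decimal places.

w_1 = (4, -4, 0, -1); ‖w_1‖ = 5.7446, so q_1 = (0.6963, -0.6963, 0.0000, -0.1741).
q_1·w_2 = 0.6963·(-3) + (-0.6963)·(-4) + 0.0000·(-4) + (-0.1741)·4 = 0.0000.
u_2 = w_2 + 0.0000·q_1 = (-3.0000, -4.0000, -4.0000, 4.0000).
‖u_2‖ = 7.5498, so q_2 = (-0.3974, -0.5298, -0.5298, 0.5298).
q_1·w_3 = 0.6963·0 + (-0.6963)·(-1) + 0.0000·(-3) + (-0.1741)·1 = 0.5222; q_2·w_3 = (-0.3974)·0 + (-0.5298)·(-1) + (-0.5298)·(-3) + 0.5298·1 = 2.6491.
u_3 = w_3 − 0.5222·q_1 − 2.6491·q_2 = (0.6890, 0.7671, -1.5965, -0.3126).
‖u_3‖ = 1.9261, so q_3 = (0.3577, 0.3983, -0.8289, -0.1623).

q_3 = (0.3577, 0.3983, -0.8289, -0.1623)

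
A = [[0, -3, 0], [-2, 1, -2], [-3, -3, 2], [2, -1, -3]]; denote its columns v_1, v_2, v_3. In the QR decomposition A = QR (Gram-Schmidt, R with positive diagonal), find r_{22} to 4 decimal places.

r_{22} = 4.3046

v_1 = (0, -2, -3, 2); ‖v_1‖ = 4.1231, so e_1 = (0.0000, -0.4851, -0.7276, 0.4851).
e_1·v_2 = 0.0000·(-3) + (-0.4851)·1 + (-0.7276)·(-3) + 0.4851·(-1) = 1.2127.
u_2 = v_2 − 1.2127·e_1 = (-3.0000, 1.5882, -2.1176, -1.5882).
r_{22} = ‖u_2‖ = 4.3046.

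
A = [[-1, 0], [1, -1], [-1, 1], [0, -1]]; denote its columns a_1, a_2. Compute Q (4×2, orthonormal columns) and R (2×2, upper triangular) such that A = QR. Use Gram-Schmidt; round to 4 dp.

Q = [[-0.5774, -0.5164], [0.5774, -0.2582], [-0.5774, 0.2582], [0.0000, -0.7746]], R = [[1.7321, -1.1547], [0.0000, 1.2910]]

e_1 = a_1/‖a_1‖ = (-1, 1, -1, 0)/1.7321 = (-0.5774, 0.5774, -0.5774, 0.0000).
r_{12} = e_1·a_2 = -1.1547.
u_2 = a_2 + 1.1547·e_1 = (-0.6667, -0.3333, 0.3333, -1.0000).
‖u_2‖ = 1.2910, so e_2 = (-0.5164, -0.2582, 0.2582, -0.7746).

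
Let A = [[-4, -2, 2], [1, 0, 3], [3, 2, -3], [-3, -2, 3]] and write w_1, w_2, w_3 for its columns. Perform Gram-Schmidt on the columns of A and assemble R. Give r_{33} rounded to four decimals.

r_{33} = 1.2649

q_1 = w_1/‖w_1‖ = (-4, 1, 3, -3)/5.9161 = (-0.6761, 0.1690, 0.5071, -0.5071).
r_{12} = q_1·w_2 = 3.3806.
u_2 = w_2 − 3.3806·q_1 = (0.2857, -0.5714, 0.2857, -0.2857).
‖u_2‖ = 0.7559, so q_2 = (0.3780, -0.7559, 0.3780, -0.3780).
r_{13} = q_1·w_3 = -3.8877; r_{23} = q_2·w_3 = -3.7796.
u_3 = w_3 + 3.8877·q_1 + 3.7796·q_2 = (0.8000, 0.8000, 0.4000, -0.4000).
r_{33} = ‖u_3‖ = 1.2649.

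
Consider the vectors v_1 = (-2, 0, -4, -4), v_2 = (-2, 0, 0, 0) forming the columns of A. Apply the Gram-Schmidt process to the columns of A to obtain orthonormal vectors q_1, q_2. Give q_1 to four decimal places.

q_1 = (-0.3333, 0.0000, -0.6667, -0.6667)

v_1 = (-2, 0, -4, -4); ‖v_1‖ = 6.0000, so q_1 = (-0.3333, 0.0000, -0.6667, -0.6667).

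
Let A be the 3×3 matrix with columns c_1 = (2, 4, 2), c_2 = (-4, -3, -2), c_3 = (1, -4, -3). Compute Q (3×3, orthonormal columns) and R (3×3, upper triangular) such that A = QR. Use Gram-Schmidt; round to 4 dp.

Q = [[0.4082, -0.8944, 0.1826], [0.8165, 0.4472, 0.3651], [0.4082, 0.0000, -0.9129]], R = [[4.8990, -4.8990, -4.0825], [0.0000, 2.2361, -2.6833], [0.0000, 0.0000, 1.4606]]

c_1 = (2, 4, 2); ‖c_1‖ = 4.8990, so q_1 = (0.4082, 0.8165, 0.4082).
q_1·c_2 = 0.4082·(-4) + 0.8165·(-3) + 0.4082·(-2) = -4.8990.
u_2 = c_2 + 4.8990·q_1 = (-2.0000, 1.0000, 0.0000).
‖u_2‖ = 2.2361, so q_2 = (-0.8944, 0.4472, 0.0000).
q_1·c_3 = 0.4082·1 + 0.8165·(-4) + 0.4082·(-3) = -4.0825; q_2·c_3 = (-0.8944)·1 + 0.4472·(-4) + 0.0000·(-3) = -2.6833.
u_3 = c_3 + 4.0825·q_1 + 2.6833·q_2 = (0.2667, 0.5333, -1.3333).
‖u_3‖ = 1.4606, so q_3 = (0.1826, 0.3651, -0.9129).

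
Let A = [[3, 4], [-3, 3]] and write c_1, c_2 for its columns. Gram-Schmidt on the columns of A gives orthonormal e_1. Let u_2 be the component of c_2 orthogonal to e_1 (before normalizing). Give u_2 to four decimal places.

c_1 = (3, -3); ‖c_1‖ = 4.2426, so e_1 = (0.7071, -0.7071).
e_1·c_2 = 0.7071·4 + (-0.7071)·3 = 0.7071.
u_2 = c_2 − 0.7071·e_1 = (3.5000, 3.5000).

u_2 = (3.5000, 3.5000)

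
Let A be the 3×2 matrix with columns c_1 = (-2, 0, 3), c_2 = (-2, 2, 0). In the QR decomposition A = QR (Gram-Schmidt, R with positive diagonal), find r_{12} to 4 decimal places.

q_1 = c_1/‖c_1‖ = (-2, 0, 3)/3.6056 = (-0.5547, 0.0000, 0.8321).
r_{12} = q_1·c_2 = 1.1094.

r_{12} = 1.1094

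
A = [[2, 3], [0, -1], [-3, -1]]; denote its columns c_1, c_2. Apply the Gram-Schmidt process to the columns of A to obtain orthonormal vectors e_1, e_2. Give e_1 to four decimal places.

e_1 = (0.5547, 0.0000, -0.8321)

c_1 = (2, 0, -3); ‖c_1‖ = 3.6056, so e_1 = (0.5547, 0.0000, -0.8321).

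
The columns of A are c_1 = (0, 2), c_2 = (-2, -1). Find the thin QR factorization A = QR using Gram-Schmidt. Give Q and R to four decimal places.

e_1 = c_1/‖c_1‖ = (0, 2)/2.0000 = (0.0000, 1.0000).
r_{12} = e_1·c_2 = -1.0000.
u_2 = c_2 + 1.0000·e_1 = (-2.0000, 0.0000).
‖u_2‖ = 2.0000, so e_2 = (-1.0000, 0.0000).

Q = [[0.0000, -1.0000], [1.0000, 0.0000]], R = [[2.0000, -1.0000], [0.0000, 2.0000]]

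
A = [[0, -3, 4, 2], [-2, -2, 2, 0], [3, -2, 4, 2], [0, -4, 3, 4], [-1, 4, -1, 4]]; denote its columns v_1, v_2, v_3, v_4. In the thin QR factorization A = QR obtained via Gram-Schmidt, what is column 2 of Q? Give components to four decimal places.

q_1 = v_1/‖v_1‖ = (0, -2, 3, 0, -1)/3.7417 = (0.0000, -0.5345, 0.8018, 0.0000, -0.2673).
r_{12} = q_1·v_2 = -1.6036.
u_2 = v_2 + 1.6036·q_1 = (-3.0000, -2.8571, -0.7143, -4.0000, 3.5714).
‖u_2‖ = 6.8139, so q_2 = (-0.4403, -0.4193, -0.1048, -0.5870, 0.5241).

q_2 = (-0.4403, -0.4193, -0.1048, -0.5870, 0.5241)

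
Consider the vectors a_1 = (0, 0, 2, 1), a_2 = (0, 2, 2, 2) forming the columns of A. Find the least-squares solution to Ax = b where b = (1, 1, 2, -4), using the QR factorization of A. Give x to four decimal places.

x = (0.5000, -0.4167)

a_1 = (0, 0, 2, 1); ‖a_1‖ = 2.2361, so q_1 = (0.0000, 0.0000, 0.8944, 0.4472).
q_1·a_2 = 0.0000·0 + 0.0000·2 + 0.8944·2 + 0.4472·2 = 2.6833.
u_2 = a_2 − 2.6833·q_1 = (0.0000, 2.0000, -0.4000, 0.8000).
‖u_2‖ = 2.1909, so q_2 = (0.0000, 0.9129, -0.1826, 0.3651).
Qᵀb = (0.0000, -0.9129).
Back-substitute: x_2 = -0.9129/2.1909 = -0.4167.
x_1 = (0.0000 − 2.6833·(-0.4167))/2.2361 = 0.5000.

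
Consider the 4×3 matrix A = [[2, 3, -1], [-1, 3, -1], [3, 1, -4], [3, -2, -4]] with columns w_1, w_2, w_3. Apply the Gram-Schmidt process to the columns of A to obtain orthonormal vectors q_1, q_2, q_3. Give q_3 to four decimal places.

q_1 = w_1/‖w_1‖ = (2, -1, 3, 3)/4.7958 = (0.4170, -0.2085, 0.6255, 0.6255).
r_{12} = q_1·w_2 = 0.0000.
u_2 = w_2 + 0.0000·q_1 = (3.0000, 3.0000, 1.0000, -2.0000).
‖u_2‖ = 4.7958, so q_2 = (0.6255, 0.6255, 0.2085, -0.4170).
r_{13} = q_1·w_3 = -5.2129; r_{23} = q_2·w_3 = -0.4170.
u_3 = w_3 + 5.2129·q_1 + 0.4170·q_2 = (1.4348, -1.8261, -0.6522, -0.9130).
‖u_3‖ = 2.5792, so q_3 = (0.5563, -0.7080, -0.2529, -0.3540).

q_3 = (0.5563, -0.7080, -0.2529, -0.3540)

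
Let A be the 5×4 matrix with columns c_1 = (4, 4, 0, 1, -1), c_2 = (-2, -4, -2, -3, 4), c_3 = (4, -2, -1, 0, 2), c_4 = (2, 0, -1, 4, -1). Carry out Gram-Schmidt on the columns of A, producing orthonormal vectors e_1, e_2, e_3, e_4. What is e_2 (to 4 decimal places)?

e_1 = c_1/‖c_1‖ = (4, 4, 0, 1, -1)/5.8310 = (0.6860, 0.6860, 0.0000, 0.1715, -0.1715).
r_{12} = e_1·c_2 = -5.3165.
u_2 = c_2 + 5.3165·e_1 = (1.6471, -0.3529, -2.0000, -2.0882, 3.0882).
‖u_2‖ = 4.5536, so e_2 = (0.3617, -0.0775, -0.4392, -0.4586, 0.6782).

e_2 = (0.3617, -0.0775, -0.4392, -0.4586, 0.6782)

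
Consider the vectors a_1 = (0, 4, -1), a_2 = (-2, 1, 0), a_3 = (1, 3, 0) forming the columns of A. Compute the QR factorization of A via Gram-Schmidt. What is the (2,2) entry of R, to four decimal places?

a_1 = (0, 4, -1); ‖a_1‖ = 4.1231, so e_1 = (0.0000, 0.9701, -0.2425).
e_1·a_2 = 0.0000·(-2) + 0.9701·1 + (-0.2425)·0 = 0.9701.
u_2 = a_2 − 0.9701·e_1 = (-2.0000, 0.0588, 0.2353).
r_{22} = ‖u_2‖ = 2.0147.

r_{22} = 2.0147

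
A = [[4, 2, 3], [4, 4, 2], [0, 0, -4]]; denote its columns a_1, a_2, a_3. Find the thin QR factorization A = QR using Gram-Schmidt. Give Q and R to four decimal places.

Q = [[0.7071, -0.7071, 0.0000], [0.7071, 0.7071, 0.0000], [0.0000, 0.0000, -1.0000]], R = [[5.6569, 4.2426, 3.5355], [0.0000, 1.4142, -0.7071], [0.0000, 0.0000, 4.0000]]

a_1 = (4, 4, 0); ‖a_1‖ = 5.6569, so e_1 = (0.7071, 0.7071, 0.0000).
e_1·a_2 = 0.7071·2 + 0.7071·4 + 0.0000·0 = 4.2426.
u_2 = a_2 − 4.2426·e_1 = (-1.0000, 1.0000, 0.0000).
‖u_2‖ = 1.4142, so e_2 = (-0.7071, 0.7071, 0.0000).
e_1·a_3 = 0.7071·3 + 0.7071·2 + 0.0000·(-4) = 3.5355; e_2·a_3 = (-0.7071)·3 + 0.7071·2 + 0.0000·(-4) = -0.7071.
u_3 = a_3 − 3.5355·e_1 + 0.7071·e_2 = (0.0000, 0.0000, -4.0000).
‖u_3‖ = 4.0000, so e_3 = (0.0000, 0.0000, -1.0000).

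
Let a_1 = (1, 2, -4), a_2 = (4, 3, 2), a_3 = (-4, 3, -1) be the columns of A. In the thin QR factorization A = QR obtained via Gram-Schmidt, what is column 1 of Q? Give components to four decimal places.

a_1 = (1, 2, -4); ‖a_1‖ = 4.5826, so e_1 = (0.2182, 0.4364, -0.8729).

e_1 = (0.2182, 0.4364, -0.8729)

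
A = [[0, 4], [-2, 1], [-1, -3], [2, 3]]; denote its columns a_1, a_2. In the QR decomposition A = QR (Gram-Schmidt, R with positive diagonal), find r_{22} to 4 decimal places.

a_1 = (0, -2, -1, 2); ‖a_1‖ = 3.0000, so q_1 = (0.0000, -0.6667, -0.3333, 0.6667).
q_1·a_2 = 0.0000·4 + (-0.6667)·1 + (-0.3333)·(-3) + 0.6667·3 = 2.3333.
u_2 = a_2 − 2.3333·q_1 = (4.0000, 2.5556, -2.2222, 1.4444).
r_{22} = ‖u_2‖ = 5.4365.

r_{22} = 5.4365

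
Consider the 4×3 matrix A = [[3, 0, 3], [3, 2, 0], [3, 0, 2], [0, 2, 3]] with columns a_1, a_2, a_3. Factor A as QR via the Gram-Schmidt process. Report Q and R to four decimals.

e_1 = a_1/‖a_1‖ = (3, 3, 3, 0)/5.1962 = (0.5774, 0.5774, 0.5774, 0.0000).
r_{12} = e_1·a_2 = 1.1547.
u_2 = a_2 − 1.1547·e_1 = (-0.6667, 1.3333, -0.6667, 2.0000).
‖u_2‖ = 2.5820, so e_2 = (-0.2582, 0.5164, -0.2582, 0.7746).
r_{13} = e_1·a_3 = 2.8868; r_{23} = e_2·a_3 = 1.0328.
u_3 = a_3 − 2.8868·e_1 − 1.0328·e_2 = (1.6000, -2.2000, 0.6000, 2.2000).
‖u_3‖ = 3.5496, so e_3 = (0.4507, -0.6198, 0.1690, 0.6198).

Q = [[0.5774, -0.2582, 0.4507], [0.5774, 0.5164, -0.6198], [0.5774, -0.2582, 0.1690], [0.0000, 0.7746, 0.6198]], R = [[5.1962, 1.1547, 2.8868], [0.0000, 2.5820, 1.0328], [0.0000, 0.0000, 3.5496]]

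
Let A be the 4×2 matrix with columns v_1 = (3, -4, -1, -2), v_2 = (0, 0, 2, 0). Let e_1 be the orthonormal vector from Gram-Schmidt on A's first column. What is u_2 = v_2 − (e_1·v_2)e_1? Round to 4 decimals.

e_1 = v_1/‖v_1‖ = (3, -4, -1, -2)/5.4772 = (0.5477, -0.7303, -0.1826, -0.3651).
r_{12} = e_1·v_2 = -0.3651.
u_2 = v_2 + 0.3651·e_1 = (0.2000, -0.2667, 1.9333, -0.1333).

u_2 = (0.2000, -0.2667, 1.9333, -0.1333)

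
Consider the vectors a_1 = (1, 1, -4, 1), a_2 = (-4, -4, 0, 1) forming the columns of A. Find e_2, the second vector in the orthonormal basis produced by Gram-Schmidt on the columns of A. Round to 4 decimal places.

e_2 = (-0.6584, -0.6584, -0.2672, 0.2481)

a_1 = (1, 1, -4, 1); ‖a_1‖ = 4.3589, so e_1 = (0.2294, 0.2294, -0.9177, 0.2294).
e_1·a_2 = 0.2294·(-4) + 0.2294·(-4) + (-0.9177)·0 + 0.2294·1 = -1.6059.
u_2 = a_2 + 1.6059·e_1 = (-3.6316, -3.6316, -1.4737, 1.3684).
‖u_2‖ = 5.5155, so e_2 = (-0.6584, -0.6584, -0.2672, 0.2481).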